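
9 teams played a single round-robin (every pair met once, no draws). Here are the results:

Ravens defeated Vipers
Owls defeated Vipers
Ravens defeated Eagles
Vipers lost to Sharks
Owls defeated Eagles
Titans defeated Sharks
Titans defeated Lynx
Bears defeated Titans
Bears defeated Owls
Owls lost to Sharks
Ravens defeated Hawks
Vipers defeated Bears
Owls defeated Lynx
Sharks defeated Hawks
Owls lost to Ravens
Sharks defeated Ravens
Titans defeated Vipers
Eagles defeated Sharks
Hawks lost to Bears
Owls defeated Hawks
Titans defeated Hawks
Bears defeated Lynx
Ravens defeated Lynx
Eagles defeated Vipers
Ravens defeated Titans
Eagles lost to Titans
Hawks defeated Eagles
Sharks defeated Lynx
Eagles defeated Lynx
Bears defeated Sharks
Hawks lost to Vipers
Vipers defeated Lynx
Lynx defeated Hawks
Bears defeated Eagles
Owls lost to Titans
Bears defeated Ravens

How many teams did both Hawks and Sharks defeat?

Hawks beat: Eagles.
Sharks beat: Hawks, Vipers, Lynx, Owls, Ravens.
No one was beaten by both.

0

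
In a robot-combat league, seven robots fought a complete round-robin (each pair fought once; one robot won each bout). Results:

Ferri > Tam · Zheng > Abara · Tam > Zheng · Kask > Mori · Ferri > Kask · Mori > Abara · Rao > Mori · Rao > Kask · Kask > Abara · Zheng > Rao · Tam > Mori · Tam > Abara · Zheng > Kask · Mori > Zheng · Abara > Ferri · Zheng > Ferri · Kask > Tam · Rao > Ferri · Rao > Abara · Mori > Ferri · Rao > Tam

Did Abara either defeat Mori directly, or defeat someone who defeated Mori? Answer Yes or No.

No

Abara did not beat Mori directly.
Abara beat Ferri, but each of them lost to Mori. No two-step path.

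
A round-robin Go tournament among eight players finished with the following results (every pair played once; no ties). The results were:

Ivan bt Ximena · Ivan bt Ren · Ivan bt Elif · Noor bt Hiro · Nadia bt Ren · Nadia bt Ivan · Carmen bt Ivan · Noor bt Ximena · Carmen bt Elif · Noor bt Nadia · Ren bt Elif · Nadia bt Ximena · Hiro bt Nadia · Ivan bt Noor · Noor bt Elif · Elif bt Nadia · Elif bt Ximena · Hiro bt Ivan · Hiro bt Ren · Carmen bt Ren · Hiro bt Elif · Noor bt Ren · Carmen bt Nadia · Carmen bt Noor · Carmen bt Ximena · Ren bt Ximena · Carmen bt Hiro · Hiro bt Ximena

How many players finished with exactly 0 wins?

1

Win totals: Elif 2, Carmen 7, Nadia 3, Noor 5, Ximena 0, Hiro 5, Ivan 4, Ren 2.
Exactly 0: Ximena — 1 player.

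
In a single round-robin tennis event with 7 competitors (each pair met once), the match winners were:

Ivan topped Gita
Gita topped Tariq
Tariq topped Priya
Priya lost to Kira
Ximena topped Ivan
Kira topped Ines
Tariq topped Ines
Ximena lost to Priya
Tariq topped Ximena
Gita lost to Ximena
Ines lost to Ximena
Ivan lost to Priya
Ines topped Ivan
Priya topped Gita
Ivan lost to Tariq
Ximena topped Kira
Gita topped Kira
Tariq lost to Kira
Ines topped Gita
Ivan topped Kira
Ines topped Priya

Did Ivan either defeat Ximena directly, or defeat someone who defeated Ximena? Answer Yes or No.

No

Ivan did not beat Ximena directly.
Ivan beat Gita, Kira, but each of them lost to Ximena. No two-step path.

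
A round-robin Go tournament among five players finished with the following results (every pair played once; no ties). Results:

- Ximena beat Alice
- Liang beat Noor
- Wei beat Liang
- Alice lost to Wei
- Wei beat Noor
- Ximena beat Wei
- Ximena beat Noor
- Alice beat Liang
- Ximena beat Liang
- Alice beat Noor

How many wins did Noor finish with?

Noor's results: beat no one; lost to Liang, Alice, Ximena, Wei.
That is 0 wins.

0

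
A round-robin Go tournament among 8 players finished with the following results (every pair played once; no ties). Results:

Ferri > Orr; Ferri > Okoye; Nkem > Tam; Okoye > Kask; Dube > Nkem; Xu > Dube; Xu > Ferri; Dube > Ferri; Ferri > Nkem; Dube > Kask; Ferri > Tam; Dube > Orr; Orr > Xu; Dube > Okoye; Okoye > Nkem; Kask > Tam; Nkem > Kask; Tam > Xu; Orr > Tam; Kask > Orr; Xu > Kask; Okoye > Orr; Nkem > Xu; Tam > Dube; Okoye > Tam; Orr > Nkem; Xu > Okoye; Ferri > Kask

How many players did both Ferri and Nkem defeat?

2

Ferri beat: Kask, Okoye, Tam, Nkem, Orr.
Nkem beat: Kask, Tam, Xu.
Both beat: Kask, Tam — 2.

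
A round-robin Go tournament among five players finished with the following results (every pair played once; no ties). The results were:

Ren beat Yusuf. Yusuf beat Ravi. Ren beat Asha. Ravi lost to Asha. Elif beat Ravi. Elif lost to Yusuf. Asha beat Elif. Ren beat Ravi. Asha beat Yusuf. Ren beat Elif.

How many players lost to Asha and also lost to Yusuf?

2

Asha beat: Yusuf, Ravi, Elif.
Yusuf beat: Ravi, Elif.
Both beat: Ravi, Elif — 2.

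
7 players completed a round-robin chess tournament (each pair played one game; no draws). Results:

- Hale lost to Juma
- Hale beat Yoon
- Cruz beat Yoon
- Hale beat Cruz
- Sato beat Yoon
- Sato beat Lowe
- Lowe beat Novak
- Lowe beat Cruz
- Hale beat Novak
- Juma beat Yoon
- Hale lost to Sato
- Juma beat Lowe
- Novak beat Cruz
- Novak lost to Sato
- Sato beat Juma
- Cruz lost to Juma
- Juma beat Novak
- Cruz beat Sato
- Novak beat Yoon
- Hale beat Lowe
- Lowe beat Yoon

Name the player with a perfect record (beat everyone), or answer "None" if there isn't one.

None

Highest win total is Sato with 5 (out of 6 possible).
Sato lost to Cruz, so no player went undefeated.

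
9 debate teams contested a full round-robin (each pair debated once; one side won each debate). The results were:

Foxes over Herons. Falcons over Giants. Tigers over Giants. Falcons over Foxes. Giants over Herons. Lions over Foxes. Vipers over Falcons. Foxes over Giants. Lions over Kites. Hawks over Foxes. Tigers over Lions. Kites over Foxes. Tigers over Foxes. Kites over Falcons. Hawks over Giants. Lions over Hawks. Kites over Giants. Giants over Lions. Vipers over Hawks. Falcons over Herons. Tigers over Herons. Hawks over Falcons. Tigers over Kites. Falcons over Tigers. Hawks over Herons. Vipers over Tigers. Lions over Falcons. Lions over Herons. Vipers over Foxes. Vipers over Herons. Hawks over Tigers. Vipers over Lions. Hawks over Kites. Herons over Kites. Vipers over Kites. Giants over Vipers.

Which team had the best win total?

Win totals: Falcons 4, Kites 3, Tigers 5, Hawks 6, Lions 5, Foxes 2, Vipers 7, Herons 1, Giants 3.
Vipers leads with 7 wins (next highest: 6).

Vipers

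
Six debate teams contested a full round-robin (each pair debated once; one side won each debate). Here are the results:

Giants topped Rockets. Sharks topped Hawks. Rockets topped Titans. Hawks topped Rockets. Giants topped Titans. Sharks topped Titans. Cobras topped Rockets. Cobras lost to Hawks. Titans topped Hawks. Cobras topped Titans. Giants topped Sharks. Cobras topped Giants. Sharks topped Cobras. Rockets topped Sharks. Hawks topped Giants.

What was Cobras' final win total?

3

Cobras' results: beat Rockets, Titans, Giants; lost to Hawks, Sharks.
That is 3 wins.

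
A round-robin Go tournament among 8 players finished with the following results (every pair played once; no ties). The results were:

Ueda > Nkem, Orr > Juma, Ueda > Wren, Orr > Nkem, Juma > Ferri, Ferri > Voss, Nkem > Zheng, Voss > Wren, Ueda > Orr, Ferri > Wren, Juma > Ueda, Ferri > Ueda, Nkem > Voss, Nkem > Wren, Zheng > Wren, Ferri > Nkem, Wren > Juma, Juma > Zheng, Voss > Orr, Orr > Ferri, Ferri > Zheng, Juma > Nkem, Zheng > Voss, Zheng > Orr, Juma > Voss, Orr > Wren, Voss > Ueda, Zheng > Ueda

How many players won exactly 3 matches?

3

Win totals: Juma 5, Nkem 3, Ferri 5, Wren 1, Ueda 3, Zheng 4, Voss 3, Orr 4.
Exactly 3: Nkem, Ueda, Voss — 3 players.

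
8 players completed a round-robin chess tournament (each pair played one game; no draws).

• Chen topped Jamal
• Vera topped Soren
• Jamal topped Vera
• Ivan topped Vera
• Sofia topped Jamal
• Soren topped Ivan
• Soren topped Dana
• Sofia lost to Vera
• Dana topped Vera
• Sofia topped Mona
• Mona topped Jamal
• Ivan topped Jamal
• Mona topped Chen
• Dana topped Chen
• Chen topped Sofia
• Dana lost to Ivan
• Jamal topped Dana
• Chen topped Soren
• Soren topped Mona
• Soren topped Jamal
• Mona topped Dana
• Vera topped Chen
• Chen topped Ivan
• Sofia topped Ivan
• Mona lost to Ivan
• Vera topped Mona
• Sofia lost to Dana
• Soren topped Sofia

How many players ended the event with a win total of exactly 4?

3

Win totals: Vera 4, Jamal 2, Chen 4, Sofia 3, Mona 3, Soren 5, Ivan 4, Dana 3.
Exactly 4: Vera, Chen, Ivan — 3 players.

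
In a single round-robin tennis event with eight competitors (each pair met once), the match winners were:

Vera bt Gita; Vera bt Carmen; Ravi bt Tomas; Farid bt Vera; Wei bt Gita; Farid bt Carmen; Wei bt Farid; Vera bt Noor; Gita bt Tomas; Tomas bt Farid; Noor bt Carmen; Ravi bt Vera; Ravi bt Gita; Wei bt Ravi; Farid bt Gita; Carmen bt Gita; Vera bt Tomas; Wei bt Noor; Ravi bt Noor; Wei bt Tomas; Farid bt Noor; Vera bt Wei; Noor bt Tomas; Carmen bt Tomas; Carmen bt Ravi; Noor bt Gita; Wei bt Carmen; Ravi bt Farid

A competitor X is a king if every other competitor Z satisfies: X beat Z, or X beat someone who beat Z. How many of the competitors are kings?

Vera reaches everyone (king).
Farid reaches everyone (king).
Wei reaches everyone (king).
Tomas cannot reach Wei, Ravi in two steps.
Ravi reaches everyone (king).
Carmen cannot reach Wei in two steps.
Noor cannot reach Vera, Wei in two steps.
Gita cannot reach Vera, Wei, Ravi, Carmen, Noor in two steps.
Kings: Vera, Farid, Wei, Ravi — 4.

4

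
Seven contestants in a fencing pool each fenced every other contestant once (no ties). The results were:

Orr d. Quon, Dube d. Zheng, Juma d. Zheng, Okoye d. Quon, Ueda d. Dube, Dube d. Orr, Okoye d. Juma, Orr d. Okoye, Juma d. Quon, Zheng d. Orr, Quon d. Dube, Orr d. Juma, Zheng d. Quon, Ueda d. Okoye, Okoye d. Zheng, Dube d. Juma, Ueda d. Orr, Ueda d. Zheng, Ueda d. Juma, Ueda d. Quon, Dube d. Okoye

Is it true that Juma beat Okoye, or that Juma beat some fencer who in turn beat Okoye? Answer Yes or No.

No

Juma did not beat Okoye directly.
Juma beat Quon, Zheng, but each of them lost to Okoye. No two-step path.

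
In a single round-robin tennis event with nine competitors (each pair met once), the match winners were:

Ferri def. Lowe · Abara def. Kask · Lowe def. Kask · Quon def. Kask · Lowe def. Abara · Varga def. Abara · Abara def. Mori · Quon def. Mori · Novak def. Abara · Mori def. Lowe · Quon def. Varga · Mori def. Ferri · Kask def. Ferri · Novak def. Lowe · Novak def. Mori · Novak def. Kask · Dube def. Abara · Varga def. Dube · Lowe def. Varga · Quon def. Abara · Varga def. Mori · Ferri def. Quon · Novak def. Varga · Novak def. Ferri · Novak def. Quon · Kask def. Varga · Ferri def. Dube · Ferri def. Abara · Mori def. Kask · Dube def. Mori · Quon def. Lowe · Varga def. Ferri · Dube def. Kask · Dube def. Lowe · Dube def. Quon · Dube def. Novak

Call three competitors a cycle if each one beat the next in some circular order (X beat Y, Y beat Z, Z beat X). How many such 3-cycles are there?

Win totals: Ferri 4, Mori 3, Varga 4, Lowe 3, Kask 2, Abara 2, Quon 5, Dube 6, Novak 7.
A competitor with w wins dominates both others in C(w,2) triples; summing gives 6 + 3 + 6 + 3 + 1 + 1 + 10 + 15 + 21 = 66 transitive triples.
Total triples C(9,3) = 84, so cyclic triples = 84 − 66 = 18.

18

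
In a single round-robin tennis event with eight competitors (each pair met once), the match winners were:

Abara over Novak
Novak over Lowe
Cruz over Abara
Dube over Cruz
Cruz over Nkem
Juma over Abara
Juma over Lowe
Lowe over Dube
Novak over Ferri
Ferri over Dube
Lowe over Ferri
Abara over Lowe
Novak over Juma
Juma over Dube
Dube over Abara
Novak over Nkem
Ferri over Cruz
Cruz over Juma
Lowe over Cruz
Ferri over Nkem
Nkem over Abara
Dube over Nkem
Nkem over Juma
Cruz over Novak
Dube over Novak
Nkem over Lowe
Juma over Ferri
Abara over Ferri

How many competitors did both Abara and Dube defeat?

1

Abara beat: Lowe, Ferri, Novak.
Dube beat: Abara, Novak, Cruz, Nkem.
Both beat: Novak — 1.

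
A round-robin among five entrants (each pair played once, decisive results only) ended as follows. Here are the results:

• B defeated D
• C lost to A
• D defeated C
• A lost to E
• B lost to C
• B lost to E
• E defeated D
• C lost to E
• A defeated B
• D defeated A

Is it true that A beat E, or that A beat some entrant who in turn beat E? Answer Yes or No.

A did not beat E directly.
A beat B, C, but each of them lost to E. No two-step path.

No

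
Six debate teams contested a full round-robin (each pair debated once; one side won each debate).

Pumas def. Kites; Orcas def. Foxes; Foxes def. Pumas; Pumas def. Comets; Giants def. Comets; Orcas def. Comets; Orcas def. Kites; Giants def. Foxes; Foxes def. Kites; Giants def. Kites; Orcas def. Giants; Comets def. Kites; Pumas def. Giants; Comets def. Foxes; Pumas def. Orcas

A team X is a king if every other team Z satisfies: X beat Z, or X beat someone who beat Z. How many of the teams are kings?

Comets cannot reach Giants, Orcas in two steps.
Giants cannot reach Orcas in two steps.
Foxes reaches everyone (king).
Kites cannot reach Comets, Giants, Foxes, Pumas, Orcas in two steps.
Pumas reaches everyone (king).
Orcas reaches everyone (king).
Kings: Foxes, Pumas, Orcas — 3.

3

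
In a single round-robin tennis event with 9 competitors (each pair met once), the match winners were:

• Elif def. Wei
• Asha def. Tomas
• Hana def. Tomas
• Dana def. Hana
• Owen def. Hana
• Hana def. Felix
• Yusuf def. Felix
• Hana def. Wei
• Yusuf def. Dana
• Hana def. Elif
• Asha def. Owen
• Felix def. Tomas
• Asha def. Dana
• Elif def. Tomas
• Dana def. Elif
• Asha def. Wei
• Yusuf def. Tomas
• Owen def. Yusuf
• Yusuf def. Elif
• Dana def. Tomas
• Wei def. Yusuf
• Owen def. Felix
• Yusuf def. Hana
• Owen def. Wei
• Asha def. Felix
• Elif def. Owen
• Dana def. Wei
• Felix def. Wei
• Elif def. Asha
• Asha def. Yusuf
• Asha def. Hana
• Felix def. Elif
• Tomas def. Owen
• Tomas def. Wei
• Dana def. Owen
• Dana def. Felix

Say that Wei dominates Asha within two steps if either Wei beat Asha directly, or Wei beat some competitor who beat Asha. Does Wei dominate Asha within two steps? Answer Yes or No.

No

Wei did not beat Asha directly.
Wei beat Yusuf, but each of them lost to Asha. No two-step path.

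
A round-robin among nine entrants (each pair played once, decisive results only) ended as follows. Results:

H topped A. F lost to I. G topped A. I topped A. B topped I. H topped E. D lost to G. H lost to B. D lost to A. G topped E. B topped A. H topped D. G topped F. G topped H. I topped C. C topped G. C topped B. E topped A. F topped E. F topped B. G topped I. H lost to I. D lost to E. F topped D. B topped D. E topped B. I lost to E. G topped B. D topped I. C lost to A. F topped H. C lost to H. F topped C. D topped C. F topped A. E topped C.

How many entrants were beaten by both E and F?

E beat: A, B, C, D, I.
F beat: A, B, C, D, E, H.
Both beat: A, B, C, D — 4.

4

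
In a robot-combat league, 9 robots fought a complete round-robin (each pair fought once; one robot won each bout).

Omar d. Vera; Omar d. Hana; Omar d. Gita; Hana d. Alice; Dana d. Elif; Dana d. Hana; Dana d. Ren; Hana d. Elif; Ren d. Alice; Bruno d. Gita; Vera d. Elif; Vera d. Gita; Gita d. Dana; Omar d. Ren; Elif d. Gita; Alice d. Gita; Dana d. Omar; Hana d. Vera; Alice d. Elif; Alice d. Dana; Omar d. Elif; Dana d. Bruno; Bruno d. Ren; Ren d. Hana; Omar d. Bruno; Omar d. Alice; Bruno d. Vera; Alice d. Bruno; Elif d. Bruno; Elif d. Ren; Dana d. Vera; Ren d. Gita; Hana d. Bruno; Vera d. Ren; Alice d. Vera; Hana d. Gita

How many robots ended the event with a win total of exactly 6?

Win totals: Hana 5, Omar 7, Bruno 3, Gita 1, Alice 5, Elif 3, Ren 3, Dana 6, Vera 3.
Exactly 6: Dana — 1 robot.

1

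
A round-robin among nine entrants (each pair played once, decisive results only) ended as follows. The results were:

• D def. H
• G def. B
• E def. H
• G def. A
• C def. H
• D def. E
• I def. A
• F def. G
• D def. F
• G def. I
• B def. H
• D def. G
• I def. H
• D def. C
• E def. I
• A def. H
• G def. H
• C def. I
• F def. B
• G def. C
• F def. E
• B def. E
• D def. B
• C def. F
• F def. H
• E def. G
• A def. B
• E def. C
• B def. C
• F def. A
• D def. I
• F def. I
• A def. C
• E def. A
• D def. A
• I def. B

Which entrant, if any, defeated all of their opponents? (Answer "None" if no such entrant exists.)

D has 8 wins out of 8 opponents — a perfect record.

D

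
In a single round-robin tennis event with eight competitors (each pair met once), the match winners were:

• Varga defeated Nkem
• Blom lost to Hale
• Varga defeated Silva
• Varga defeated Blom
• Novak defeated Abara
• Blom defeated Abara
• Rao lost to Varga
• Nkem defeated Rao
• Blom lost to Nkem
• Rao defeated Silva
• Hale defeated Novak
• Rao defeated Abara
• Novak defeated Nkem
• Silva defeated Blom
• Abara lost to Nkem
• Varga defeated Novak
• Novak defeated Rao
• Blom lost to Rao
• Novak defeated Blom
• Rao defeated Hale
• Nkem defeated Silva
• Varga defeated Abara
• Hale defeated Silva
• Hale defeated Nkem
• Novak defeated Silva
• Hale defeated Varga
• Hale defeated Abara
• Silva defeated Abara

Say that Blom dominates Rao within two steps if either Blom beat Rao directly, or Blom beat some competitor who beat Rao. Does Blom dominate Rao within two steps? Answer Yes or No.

Blom did not beat Rao directly.
Blom beat Abara, but each of them lost to Rao. No two-step path.

No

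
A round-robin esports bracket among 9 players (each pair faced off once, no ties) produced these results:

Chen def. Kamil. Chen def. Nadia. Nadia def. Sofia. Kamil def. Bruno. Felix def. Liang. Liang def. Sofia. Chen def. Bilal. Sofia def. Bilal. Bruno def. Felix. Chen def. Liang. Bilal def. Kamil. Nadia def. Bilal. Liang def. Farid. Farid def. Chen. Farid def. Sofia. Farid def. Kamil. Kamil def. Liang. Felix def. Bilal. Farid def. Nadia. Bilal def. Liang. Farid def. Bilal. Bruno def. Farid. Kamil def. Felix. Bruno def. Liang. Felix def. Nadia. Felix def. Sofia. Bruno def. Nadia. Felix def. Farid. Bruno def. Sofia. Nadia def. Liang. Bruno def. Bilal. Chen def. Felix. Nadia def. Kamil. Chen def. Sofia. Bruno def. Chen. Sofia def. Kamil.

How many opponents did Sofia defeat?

2

Sofia's results: beat Bilal, Kamil; lost to Bruno, Felix, Nadia, Liang, Farid, Chen.
That is 2 wins.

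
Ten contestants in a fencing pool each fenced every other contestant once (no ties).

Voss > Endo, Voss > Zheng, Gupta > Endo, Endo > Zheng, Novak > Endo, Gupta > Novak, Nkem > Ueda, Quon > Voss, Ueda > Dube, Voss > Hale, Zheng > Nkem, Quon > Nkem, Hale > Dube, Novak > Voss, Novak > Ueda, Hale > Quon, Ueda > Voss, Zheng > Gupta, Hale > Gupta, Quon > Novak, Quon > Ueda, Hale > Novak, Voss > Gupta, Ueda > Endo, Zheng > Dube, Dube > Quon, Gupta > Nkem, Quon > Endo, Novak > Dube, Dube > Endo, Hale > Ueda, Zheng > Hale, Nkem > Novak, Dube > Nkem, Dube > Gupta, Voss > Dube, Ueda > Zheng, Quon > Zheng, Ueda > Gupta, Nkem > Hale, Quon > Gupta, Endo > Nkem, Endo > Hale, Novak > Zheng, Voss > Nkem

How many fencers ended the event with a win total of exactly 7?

Win totals: Zheng 4, Hale 5, Voss 6, Nkem 3, Endo 3, Novak 5, Quon 7, Gupta 3, Dube 4, Ueda 5.
Exactly 7: Quon — 1 fencer.

1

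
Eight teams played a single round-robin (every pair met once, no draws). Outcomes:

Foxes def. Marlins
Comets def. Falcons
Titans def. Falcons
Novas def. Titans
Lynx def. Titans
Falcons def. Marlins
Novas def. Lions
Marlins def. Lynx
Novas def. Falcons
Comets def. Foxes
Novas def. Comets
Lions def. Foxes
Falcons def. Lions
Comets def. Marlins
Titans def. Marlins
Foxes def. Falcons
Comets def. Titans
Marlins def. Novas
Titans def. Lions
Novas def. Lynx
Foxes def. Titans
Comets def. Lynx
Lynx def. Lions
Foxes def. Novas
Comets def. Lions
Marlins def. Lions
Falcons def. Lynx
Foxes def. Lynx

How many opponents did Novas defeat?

5

Novas' results: beat Lynx, Falcons, Comets, Lions, Titans; lost to Foxes, Marlins.
That is 5 wins.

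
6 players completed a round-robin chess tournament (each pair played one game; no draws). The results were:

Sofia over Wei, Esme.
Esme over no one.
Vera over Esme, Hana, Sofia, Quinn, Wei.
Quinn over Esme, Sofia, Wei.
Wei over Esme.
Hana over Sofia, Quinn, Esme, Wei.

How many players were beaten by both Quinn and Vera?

3

Quinn beat: Wei, Sofia, Esme.
Vera beat: Wei, Sofia, Hana, Quinn, Esme.
Both beat: Wei, Sofia, Esme — 3.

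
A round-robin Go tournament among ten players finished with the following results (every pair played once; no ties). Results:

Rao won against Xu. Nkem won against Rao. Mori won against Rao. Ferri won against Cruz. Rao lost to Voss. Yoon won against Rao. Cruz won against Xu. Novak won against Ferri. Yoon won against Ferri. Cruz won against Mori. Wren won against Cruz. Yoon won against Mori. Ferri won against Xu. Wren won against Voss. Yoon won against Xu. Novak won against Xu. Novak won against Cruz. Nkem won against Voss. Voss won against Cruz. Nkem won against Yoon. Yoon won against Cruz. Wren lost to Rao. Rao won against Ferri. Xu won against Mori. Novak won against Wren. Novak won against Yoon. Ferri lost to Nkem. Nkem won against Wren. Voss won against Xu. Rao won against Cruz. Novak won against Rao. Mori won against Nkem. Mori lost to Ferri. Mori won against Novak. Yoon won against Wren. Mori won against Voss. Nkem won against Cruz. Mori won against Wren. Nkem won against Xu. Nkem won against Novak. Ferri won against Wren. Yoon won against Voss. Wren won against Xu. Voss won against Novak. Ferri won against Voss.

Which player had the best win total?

Nkem

Win totals: Novak 6, Wren 3, Mori 5, Yoon 7, Ferri 5, Rao 4, Nkem 8, Xu 1, Voss 4, Cruz 2.
Nkem leads with 8 wins (next highest: 7).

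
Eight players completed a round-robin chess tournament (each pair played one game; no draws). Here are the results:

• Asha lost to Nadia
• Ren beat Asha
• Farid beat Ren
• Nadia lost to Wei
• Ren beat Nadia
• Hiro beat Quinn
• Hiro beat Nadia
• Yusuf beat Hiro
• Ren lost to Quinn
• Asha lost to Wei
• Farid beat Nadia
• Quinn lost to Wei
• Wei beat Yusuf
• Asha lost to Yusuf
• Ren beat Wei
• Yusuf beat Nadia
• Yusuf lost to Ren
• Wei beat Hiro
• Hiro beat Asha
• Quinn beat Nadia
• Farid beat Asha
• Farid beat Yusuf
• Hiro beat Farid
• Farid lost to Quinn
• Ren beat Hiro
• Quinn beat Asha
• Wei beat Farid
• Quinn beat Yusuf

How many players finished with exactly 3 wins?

Win totals: Nadia 1, Asha 0, Ren 5, Quinn 5, Yusuf 3, Wei 6, Farid 4, Hiro 4.
Exactly 3: Yusuf — 1 player.

1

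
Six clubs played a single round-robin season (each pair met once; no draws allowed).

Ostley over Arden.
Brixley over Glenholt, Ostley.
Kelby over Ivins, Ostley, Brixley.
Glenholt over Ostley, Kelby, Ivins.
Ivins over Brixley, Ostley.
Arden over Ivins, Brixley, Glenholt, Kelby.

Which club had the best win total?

Win totals: Ostley 1, Kelby 3, Arden 4, Ivins 2, Glenholt 3, Brixley 2.
Arden leads with 4 wins (next highest: 3).

Arden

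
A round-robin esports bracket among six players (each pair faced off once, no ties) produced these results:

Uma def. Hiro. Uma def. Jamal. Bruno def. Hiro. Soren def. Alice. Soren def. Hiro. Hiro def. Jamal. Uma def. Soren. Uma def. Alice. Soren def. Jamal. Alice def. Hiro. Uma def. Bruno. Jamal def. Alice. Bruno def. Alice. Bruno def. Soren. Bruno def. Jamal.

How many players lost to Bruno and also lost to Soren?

Bruno beat: Hiro, Jamal, Soren, Alice.
Soren beat: Hiro, Jamal, Alice.
Both beat: Hiro, Jamal, Alice — 3.

3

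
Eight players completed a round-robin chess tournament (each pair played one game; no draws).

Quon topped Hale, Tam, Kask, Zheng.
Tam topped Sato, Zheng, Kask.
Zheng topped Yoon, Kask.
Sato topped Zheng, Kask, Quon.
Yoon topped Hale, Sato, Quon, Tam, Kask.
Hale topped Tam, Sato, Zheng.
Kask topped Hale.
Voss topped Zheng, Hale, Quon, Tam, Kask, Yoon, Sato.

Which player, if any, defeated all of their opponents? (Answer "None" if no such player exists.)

Voss has 7 wins out of 7 opponents — a perfect record.

Voss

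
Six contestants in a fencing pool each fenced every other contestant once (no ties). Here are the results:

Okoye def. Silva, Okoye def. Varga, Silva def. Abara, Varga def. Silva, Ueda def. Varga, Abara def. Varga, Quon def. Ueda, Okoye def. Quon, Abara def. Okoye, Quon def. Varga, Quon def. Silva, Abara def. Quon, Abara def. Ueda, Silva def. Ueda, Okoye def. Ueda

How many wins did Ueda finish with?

Ueda's results: beat Varga; lost to Okoye, Silva, Abara, Quon.
That is 1 win.

1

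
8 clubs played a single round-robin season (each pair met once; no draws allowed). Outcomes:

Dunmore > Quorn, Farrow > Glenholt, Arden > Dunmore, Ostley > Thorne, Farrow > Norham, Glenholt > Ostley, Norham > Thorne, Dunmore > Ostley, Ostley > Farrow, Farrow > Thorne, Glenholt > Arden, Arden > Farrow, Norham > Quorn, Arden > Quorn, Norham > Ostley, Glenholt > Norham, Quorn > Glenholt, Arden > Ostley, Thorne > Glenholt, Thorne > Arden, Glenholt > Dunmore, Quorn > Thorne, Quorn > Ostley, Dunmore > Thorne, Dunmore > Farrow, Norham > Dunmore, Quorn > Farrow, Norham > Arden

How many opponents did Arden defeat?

Arden's results: beat Quorn, Ostley, Dunmore, Farrow; lost to Norham, Thorne, Glenholt.
That is 4 wins.

4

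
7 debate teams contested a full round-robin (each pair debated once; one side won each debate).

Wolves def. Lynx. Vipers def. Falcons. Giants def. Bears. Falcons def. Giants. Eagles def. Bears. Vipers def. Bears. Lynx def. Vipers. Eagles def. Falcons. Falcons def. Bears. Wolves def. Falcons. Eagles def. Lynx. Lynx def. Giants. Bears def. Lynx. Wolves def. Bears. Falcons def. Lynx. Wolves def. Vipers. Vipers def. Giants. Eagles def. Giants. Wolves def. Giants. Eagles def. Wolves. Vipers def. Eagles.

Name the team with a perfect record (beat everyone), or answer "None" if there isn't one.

None

Highest win total is Wolves with 5 (out of 6 possible).
Wolves lost to Eagles, so no team went undefeated.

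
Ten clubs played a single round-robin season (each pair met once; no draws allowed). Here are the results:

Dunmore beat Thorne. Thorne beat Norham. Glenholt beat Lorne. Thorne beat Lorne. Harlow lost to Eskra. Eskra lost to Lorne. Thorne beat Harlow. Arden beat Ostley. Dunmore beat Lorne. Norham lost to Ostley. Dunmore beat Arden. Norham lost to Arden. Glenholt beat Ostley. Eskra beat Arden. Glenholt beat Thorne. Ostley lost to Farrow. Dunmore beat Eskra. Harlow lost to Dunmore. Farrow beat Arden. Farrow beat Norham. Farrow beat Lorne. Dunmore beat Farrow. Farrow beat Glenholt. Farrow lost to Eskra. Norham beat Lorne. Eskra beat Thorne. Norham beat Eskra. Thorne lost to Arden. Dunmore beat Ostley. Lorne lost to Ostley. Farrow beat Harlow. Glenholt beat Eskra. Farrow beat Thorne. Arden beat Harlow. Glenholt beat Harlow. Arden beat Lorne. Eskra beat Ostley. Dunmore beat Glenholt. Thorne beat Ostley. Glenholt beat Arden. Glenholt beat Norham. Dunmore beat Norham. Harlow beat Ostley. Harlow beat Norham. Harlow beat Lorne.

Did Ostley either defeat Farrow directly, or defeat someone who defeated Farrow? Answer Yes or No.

Ostley did not beat Farrow directly.
Ostley beat Lorne, Norham, but each of them lost to Farrow. No two-step path.

No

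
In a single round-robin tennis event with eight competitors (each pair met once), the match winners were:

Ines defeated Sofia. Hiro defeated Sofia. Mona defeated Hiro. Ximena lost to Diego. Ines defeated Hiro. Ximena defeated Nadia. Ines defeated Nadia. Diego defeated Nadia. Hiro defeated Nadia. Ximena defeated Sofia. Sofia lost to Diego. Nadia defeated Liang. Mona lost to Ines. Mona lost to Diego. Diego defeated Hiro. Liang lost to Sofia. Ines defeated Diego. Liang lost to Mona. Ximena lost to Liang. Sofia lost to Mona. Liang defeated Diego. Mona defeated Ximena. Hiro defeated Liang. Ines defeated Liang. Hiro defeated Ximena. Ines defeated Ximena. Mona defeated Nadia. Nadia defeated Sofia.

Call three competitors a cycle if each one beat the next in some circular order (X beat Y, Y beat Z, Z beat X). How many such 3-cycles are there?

6

Win totals: Hiro 4, Nadia 2, Sofia 1, Ximena 2, Liang 2, Mona 5, Ines 7, Diego 5.
A competitor with w wins dominates both others in C(w,2) triples; summing gives 6 + 1 + 0 + 1 + 1 + 10 + 21 + 10 = 50 transitive triples.
Total triples C(8,3) = 56, so cyclic triples = 56 − 50 = 6.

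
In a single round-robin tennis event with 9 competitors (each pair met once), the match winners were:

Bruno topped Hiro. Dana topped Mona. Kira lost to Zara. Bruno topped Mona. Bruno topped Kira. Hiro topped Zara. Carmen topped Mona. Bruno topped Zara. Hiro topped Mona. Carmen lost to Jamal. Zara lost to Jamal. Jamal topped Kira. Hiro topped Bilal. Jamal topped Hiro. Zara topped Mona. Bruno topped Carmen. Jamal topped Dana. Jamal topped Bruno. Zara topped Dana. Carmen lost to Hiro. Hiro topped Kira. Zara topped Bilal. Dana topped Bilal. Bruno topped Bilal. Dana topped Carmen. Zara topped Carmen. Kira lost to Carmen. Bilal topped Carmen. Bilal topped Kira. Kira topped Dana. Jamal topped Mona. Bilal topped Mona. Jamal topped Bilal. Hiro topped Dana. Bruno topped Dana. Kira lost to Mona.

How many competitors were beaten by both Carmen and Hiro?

Carmen beat: Mona, Kira.
Hiro beat: Mona, Zara, Kira, Dana, Carmen, Bilal.
Both beat: Mona, Kira — 2.

2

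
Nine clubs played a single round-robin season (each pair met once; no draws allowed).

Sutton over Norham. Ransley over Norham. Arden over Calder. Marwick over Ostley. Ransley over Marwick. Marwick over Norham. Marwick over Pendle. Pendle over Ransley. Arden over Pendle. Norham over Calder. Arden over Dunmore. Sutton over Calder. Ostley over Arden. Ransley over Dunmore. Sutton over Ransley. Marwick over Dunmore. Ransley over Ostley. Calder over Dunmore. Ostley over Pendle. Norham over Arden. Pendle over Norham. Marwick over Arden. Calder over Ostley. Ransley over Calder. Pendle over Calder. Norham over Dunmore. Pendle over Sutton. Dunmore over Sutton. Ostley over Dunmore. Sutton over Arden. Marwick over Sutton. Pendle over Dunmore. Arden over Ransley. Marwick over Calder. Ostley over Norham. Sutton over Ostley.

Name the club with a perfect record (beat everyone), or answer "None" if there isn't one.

Highest win total is Marwick with 7 (out of 8 possible).
Marwick lost to Ransley, so no club went undefeated.

None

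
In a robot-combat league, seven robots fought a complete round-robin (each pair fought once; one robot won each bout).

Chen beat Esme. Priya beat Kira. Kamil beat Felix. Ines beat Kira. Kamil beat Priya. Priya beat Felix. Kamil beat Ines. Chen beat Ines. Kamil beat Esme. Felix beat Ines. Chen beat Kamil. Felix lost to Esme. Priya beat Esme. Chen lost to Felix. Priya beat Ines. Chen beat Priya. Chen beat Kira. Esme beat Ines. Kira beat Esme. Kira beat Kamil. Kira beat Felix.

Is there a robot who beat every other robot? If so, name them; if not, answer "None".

Highest win total is Chen with 5 (out of 6 possible).
Chen lost to Felix, so no robot went undefeated.

None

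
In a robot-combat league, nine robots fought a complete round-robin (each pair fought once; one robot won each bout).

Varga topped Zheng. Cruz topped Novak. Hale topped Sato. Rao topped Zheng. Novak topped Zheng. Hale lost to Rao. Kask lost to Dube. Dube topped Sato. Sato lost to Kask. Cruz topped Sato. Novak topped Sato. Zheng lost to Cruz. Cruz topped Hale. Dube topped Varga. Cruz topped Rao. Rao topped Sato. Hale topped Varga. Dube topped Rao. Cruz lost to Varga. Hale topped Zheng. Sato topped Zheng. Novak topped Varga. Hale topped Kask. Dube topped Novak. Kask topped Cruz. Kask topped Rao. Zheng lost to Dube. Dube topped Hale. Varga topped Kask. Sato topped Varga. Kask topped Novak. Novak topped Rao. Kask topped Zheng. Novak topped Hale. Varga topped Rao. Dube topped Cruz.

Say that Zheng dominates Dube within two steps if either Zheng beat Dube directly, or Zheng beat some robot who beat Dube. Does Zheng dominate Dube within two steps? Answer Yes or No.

Zheng did not beat Dube directly.
Zheng beat no one, so there is no intermediate robot.

No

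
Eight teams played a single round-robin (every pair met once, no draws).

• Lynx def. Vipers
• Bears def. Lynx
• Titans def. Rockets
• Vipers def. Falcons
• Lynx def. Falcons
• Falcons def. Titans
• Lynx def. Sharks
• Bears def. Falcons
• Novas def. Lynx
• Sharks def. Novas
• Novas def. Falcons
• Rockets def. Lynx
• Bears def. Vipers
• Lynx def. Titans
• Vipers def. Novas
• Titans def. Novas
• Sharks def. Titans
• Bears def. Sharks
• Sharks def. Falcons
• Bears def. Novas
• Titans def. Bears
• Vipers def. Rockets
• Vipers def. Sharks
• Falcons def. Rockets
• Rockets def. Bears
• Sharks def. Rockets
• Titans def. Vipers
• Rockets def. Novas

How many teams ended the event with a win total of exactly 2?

2

Win totals: Falcons 2, Vipers 4, Lynx 4, Titans 4, Rockets 3, Bears 5, Sharks 4, Novas 2.
Exactly 2: Falcons, Novas — 2 teams.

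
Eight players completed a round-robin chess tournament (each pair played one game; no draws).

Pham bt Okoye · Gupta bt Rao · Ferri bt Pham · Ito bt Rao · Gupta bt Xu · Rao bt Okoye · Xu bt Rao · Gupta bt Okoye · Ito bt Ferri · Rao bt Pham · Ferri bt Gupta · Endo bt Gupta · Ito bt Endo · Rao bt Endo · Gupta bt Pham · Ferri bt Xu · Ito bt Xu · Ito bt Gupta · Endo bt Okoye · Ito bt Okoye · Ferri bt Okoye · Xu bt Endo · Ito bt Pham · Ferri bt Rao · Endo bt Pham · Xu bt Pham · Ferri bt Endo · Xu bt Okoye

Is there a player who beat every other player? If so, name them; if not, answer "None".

Ito has 7 wins out of 7 opponents — a perfect record.

Ito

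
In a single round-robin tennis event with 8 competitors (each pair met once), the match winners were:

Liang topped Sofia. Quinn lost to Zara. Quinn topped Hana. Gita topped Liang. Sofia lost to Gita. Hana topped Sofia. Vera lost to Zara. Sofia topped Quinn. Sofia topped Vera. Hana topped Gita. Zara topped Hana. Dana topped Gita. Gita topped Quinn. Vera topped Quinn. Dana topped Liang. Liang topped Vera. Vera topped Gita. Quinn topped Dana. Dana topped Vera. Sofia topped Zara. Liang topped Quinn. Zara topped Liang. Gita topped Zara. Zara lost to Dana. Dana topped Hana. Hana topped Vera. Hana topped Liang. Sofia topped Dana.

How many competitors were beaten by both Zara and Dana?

Zara beat: Liang, Vera, Hana, Quinn.
Dana beat: Liang, Gita, Vera, Hana, Zara.
Both beat: Liang, Vera, Hana — 3.

3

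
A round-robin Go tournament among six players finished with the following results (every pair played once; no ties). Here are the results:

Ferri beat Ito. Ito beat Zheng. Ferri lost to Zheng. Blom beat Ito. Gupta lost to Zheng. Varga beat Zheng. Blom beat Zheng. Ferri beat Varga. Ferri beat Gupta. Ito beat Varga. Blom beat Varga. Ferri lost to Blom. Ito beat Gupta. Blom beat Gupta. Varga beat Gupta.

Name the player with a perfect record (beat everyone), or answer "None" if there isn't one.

Blom

Blom has 5 wins out of 5 opponents — a perfect record.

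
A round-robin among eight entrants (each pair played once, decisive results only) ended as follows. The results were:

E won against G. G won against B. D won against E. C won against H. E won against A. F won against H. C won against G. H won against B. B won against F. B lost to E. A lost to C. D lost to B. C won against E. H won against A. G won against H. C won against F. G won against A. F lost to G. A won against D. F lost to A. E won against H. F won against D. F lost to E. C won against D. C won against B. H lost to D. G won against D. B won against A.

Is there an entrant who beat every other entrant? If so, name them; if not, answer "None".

C has 7 wins out of 7 opponents — a perfect record.

C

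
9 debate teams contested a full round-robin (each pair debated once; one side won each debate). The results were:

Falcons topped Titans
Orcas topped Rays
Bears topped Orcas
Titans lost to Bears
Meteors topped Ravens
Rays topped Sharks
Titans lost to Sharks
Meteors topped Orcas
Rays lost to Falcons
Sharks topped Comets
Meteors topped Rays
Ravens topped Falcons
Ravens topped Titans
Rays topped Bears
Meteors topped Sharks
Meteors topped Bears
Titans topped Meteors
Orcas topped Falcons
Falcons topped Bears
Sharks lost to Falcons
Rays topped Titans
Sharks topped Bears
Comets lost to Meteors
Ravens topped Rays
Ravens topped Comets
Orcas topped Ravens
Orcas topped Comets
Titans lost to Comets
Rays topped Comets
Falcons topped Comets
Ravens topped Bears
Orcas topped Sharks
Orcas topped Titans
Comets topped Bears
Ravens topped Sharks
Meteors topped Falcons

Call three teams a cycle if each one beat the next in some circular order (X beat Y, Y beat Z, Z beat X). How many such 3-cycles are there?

Win totals: Rays 4, Sharks 3, Comets 2, Orcas 6, Falcons 5, Bears 2, Meteors 7, Titans 1, Ravens 6.
A team with w wins dominates both others in C(w,2) triples; summing gives 6 + 3 + 1 + 15 + 10 + 1 + 21 + 0 + 15 = 72 transitive triples.
Total triples C(9,3) = 84, so cyclic triples = 84 − 72 = 12.

12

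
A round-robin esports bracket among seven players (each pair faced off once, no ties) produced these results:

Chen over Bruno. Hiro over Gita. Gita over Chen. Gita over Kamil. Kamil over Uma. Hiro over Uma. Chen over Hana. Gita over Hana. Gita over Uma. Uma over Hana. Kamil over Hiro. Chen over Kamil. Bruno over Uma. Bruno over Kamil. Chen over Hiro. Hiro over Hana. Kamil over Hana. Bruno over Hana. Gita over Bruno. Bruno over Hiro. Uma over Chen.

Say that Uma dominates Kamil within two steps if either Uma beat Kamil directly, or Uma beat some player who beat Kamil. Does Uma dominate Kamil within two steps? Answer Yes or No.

Uma did not beat Kamil directly.
Uma beat Chen, Hana. Of those, Chen beat Kamil.

Yes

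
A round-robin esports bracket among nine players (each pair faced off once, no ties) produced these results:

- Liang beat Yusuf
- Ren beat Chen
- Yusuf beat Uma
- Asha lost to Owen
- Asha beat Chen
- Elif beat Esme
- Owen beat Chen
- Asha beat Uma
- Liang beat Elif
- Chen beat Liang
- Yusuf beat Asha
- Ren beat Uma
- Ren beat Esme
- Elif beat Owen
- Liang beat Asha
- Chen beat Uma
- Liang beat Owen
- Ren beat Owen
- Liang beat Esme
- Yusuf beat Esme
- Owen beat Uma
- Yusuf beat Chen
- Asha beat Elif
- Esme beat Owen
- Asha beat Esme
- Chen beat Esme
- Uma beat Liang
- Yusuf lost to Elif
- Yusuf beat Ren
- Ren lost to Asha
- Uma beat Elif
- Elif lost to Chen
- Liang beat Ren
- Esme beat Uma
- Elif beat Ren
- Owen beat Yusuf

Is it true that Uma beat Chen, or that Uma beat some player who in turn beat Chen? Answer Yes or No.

No

Uma did not beat Chen directly.
Uma beat Elif, Liang, but each of them lost to Chen. No two-step path.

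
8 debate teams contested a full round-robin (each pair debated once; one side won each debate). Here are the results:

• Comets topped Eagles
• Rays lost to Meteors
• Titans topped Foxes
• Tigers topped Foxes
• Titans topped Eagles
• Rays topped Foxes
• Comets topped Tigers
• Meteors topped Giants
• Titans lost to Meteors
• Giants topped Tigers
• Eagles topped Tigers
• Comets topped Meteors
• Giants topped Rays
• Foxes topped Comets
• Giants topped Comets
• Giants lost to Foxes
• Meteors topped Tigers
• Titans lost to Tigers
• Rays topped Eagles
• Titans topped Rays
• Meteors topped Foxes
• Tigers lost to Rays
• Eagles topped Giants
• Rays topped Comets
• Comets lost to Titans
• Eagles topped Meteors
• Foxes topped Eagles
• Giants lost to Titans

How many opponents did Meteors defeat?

5

Meteors' results: beat Giants, Rays, Foxes, Tigers, Titans; lost to Eagles, Comets.
That is 5 wins.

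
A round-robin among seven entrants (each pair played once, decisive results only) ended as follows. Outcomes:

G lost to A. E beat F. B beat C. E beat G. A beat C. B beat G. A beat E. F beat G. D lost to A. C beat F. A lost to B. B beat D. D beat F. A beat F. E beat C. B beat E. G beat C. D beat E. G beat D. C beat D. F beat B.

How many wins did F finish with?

2

F's results: beat B, G; lost to A, C, D, E.
That is 2 wins.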